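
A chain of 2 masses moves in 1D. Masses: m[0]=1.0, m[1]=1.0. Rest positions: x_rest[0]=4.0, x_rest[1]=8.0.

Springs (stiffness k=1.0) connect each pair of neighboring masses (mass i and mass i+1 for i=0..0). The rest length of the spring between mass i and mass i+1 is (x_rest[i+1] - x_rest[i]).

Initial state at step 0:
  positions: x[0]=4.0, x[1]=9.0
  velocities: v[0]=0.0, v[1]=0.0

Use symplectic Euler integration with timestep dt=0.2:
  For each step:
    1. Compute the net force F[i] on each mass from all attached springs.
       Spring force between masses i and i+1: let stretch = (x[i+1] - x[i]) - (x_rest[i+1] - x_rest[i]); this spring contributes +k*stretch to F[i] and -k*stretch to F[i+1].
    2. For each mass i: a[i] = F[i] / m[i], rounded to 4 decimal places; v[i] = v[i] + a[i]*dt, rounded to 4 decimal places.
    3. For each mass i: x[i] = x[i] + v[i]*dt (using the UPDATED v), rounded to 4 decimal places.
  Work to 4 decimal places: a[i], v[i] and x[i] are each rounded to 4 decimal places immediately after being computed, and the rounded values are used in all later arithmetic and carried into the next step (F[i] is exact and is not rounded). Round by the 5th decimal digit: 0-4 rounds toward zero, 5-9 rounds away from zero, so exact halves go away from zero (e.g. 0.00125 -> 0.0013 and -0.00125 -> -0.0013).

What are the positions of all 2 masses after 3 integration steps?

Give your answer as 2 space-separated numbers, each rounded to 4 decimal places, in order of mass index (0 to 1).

Step 0: x=[4.0000 9.0000] v=[0.0000 0.0000]
Step 1: x=[4.0400 8.9600] v=[0.2000 -0.2000]
Step 2: x=[4.1168 8.8832] v=[0.3840 -0.3840]
Step 3: x=[4.2243 8.7757] v=[0.5373 -0.5373]

Answer: 4.2243 8.7757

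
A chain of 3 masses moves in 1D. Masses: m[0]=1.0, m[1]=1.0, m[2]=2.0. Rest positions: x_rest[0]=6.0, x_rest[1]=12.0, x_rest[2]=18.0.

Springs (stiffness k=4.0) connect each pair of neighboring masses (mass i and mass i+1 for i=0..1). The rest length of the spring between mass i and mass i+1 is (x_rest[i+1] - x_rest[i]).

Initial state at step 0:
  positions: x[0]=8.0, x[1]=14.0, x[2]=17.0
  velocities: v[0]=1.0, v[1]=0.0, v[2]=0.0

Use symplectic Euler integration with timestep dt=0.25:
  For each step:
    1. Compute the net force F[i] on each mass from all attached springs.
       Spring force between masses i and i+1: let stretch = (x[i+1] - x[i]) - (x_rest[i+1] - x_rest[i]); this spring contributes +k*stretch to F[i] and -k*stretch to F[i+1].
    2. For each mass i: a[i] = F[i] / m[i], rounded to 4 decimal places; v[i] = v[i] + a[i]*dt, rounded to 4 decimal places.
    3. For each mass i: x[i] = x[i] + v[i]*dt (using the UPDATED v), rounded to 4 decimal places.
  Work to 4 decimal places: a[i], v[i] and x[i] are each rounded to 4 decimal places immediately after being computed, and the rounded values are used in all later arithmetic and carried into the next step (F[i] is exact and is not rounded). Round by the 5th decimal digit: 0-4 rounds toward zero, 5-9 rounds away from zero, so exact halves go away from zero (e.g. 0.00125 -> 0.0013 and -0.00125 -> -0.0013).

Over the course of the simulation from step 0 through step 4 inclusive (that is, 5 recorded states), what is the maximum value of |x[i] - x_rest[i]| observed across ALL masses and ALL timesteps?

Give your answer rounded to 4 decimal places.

Answer: 2.2500

Derivation:
Step 0: x=[8.0000 14.0000 17.0000] v=[1.0000 0.0000 0.0000]
Step 1: x=[8.2500 13.2500 17.3750] v=[1.0000 -3.0000 1.5000]
Step 2: x=[8.2500 12.2813 17.9844] v=[0.0000 -3.8750 2.4375]
Step 3: x=[7.7578 11.7305 18.6309] v=[-1.9687 -2.2032 2.5860]
Step 4: x=[6.7588 11.9116 19.1649] v=[-3.9960 0.7245 2.1358]
Max displacement = 2.2500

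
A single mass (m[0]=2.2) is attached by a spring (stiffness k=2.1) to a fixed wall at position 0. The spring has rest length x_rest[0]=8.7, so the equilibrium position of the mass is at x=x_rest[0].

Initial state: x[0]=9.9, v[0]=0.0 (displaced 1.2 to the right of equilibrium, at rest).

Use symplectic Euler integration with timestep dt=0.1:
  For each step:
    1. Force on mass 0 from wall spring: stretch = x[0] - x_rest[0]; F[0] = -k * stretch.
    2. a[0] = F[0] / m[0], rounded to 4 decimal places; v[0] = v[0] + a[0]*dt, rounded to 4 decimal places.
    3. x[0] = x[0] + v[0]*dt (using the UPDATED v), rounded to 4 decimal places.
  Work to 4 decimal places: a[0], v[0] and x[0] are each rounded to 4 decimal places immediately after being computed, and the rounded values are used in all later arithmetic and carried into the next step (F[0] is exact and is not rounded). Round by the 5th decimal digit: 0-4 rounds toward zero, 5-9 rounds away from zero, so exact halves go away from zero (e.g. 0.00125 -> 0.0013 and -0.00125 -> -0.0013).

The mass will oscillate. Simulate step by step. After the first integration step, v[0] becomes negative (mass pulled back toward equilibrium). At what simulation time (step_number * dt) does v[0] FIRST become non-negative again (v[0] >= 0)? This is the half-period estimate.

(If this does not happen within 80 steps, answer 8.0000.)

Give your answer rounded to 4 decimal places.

Answer: 3.3000

Derivation:
Step 0: x=[9.9000] v=[0.0000]
Step 1: x=[9.8885] v=[-0.1146]
Step 2: x=[9.8657] v=[-0.2281]
Step 3: x=[9.8318] v=[-0.3394]
Step 4: x=[9.7871] v=[-0.4474]
Step 5: x=[9.7320] v=[-0.5512]
Step 6: x=[9.6670] v=[-0.6497]
Step 7: x=[9.5928] v=[-0.7420]
Step 8: x=[9.5101] v=[-0.8272]
Step 9: x=[9.4197] v=[-0.9045]
Step 10: x=[9.3224] v=[-0.9732]
Step 11: x=[9.2191] v=[-1.0326]
Step 12: x=[9.1109] v=[-1.0822]
Step 13: x=[8.9988] v=[-1.1214]
Step 14: x=[8.8838] v=[-1.1499]
Step 15: x=[8.7671] v=[-1.1674]
Step 16: x=[8.6497] v=[-1.1738]
Step 17: x=[8.5328] v=[-1.1690]
Step 18: x=[8.4175] v=[-1.1530]
Step 19: x=[8.3049] v=[-1.1260]
Step 20: x=[8.1961] v=[-1.0883]
Step 21: x=[8.0921] v=[-1.0402]
Step 22: x=[7.9939] v=[-0.9822]
Step 23: x=[7.9024] v=[-0.9148]
Step 24: x=[7.8185] v=[-0.8387]
Step 25: x=[7.7430] v=[-0.7546]
Step 26: x=[7.6767] v=[-0.6633]
Step 27: x=[7.6201] v=[-0.5656]
Step 28: x=[7.5739] v=[-0.4625]
Step 29: x=[7.5384] v=[-0.3550]
Step 30: x=[7.5140] v=[-0.2441]
Step 31: x=[7.5009] v=[-0.1309]
Step 32: x=[7.4993] v=[-0.0164]
Step 33: x=[7.5091] v=[0.0982]
First v>=0 after going negative at step 33, time=3.3000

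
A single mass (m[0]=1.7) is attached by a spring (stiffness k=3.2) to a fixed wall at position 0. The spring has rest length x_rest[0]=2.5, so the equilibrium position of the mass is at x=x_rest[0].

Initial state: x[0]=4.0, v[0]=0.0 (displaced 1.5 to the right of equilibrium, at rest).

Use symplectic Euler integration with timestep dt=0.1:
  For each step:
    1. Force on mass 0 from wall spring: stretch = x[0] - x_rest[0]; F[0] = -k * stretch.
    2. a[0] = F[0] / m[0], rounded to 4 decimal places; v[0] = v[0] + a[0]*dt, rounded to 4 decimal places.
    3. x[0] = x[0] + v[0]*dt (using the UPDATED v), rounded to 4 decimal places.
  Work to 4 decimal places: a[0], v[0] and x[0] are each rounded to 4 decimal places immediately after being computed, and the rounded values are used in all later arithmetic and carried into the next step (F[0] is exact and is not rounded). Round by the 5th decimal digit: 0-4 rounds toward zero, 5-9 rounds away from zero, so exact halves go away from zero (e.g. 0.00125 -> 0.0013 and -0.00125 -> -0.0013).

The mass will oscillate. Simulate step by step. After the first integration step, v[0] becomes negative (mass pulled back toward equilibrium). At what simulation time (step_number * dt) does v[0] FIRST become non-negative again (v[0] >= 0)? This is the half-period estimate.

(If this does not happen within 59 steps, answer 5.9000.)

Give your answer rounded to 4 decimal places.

Step 0: x=[4.0000] v=[0.0000]
Step 1: x=[3.9718] v=[-0.2824]
Step 2: x=[3.9159] v=[-0.5594]
Step 3: x=[3.8333] v=[-0.8259]
Step 4: x=[3.7256] v=[-1.0769]
Step 5: x=[3.5948] v=[-1.3076]
Step 6: x=[3.4434] v=[-1.5137]
Step 7: x=[3.2743] v=[-1.6913]
Step 8: x=[3.0906] v=[-1.8371]
Step 9: x=[2.8958] v=[-1.9483]
Step 10: x=[2.6935] v=[-2.0228]
Step 11: x=[2.4876] v=[-2.0592]
Step 12: x=[2.2819] v=[-2.0569]
Step 13: x=[2.0803] v=[-2.0159]
Step 14: x=[1.8866] v=[-1.9369]
Step 15: x=[1.7045] v=[-1.8214]
Step 16: x=[1.5373] v=[-1.6717]
Step 17: x=[1.3883] v=[-1.4905]
Step 18: x=[1.2602] v=[-1.2812]
Step 19: x=[1.1554] v=[-1.0478]
Step 20: x=[1.0759] v=[-0.7947]
Step 21: x=[1.0232] v=[-0.5266]
Step 22: x=[0.9983] v=[-0.2486]
Step 23: x=[1.0017] v=[0.0341]
First v>=0 after going negative at step 23, time=2.3000

Answer: 2.3000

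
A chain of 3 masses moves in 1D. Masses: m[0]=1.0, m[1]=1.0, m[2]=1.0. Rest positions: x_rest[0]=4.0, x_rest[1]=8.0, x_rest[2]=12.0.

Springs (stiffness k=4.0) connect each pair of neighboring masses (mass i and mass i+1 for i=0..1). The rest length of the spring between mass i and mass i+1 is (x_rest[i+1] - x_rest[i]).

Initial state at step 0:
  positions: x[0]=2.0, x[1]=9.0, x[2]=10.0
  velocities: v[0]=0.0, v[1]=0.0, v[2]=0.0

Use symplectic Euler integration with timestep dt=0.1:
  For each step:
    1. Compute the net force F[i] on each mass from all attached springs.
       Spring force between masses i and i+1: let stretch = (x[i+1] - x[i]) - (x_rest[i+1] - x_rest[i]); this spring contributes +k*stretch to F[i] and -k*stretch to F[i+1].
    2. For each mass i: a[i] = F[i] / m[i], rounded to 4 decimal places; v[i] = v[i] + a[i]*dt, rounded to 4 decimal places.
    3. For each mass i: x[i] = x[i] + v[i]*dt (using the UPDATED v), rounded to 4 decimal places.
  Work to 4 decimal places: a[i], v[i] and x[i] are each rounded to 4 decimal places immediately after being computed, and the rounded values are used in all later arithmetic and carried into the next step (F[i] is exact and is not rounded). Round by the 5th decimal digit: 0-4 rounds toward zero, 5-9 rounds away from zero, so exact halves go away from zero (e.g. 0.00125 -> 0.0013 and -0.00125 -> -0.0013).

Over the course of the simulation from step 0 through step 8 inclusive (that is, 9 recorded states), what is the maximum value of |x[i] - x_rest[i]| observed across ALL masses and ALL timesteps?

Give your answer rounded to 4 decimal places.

Step 0: x=[2.0000 9.0000 10.0000] v=[0.0000 0.0000 0.0000]
Step 1: x=[2.1200 8.7600 10.1200] v=[1.2000 -2.4000 1.2000]
Step 2: x=[2.3456 8.3088 10.3456] v=[2.2560 -4.5120 2.2560]
Step 3: x=[2.6497 7.7005 10.6497] v=[3.0413 -6.0826 3.0413]
Step 4: x=[2.9959 7.0082 10.9959] v=[3.4616 -6.9232 3.4616]
Step 5: x=[3.3426 6.3149 11.3426] v=[3.4665 -6.9330 3.4665]
Step 6: x=[3.6481 5.7038 11.6481] v=[3.0554 -6.1108 3.0554]
Step 7: x=[3.8759 5.2483 11.8759] v=[2.2777 -4.5554 2.2777]
Step 8: x=[3.9986 5.0030 11.9986] v=[1.2267 -2.4533 1.2267]
Max displacement = 2.9970

Answer: 2.9970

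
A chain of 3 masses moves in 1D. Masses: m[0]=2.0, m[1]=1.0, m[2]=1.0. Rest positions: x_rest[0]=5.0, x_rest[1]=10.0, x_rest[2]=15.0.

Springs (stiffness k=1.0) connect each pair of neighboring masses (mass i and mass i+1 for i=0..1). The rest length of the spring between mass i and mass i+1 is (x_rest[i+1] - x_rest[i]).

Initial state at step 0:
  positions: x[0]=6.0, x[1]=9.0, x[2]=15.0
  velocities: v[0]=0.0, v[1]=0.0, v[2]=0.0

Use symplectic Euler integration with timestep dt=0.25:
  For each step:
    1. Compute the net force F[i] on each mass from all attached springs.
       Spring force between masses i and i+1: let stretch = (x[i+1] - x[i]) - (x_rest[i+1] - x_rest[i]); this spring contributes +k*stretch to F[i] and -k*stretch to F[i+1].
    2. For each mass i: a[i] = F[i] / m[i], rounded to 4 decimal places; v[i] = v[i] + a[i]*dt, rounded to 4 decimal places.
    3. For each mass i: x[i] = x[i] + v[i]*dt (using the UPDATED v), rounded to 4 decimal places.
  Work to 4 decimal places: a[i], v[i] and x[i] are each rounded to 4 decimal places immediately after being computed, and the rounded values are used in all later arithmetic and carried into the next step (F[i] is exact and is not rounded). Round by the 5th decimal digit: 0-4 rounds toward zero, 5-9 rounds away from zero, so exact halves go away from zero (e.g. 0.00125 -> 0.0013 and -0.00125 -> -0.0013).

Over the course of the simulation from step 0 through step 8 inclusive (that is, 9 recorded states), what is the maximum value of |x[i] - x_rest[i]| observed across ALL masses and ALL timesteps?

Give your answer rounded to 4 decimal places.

Step 0: x=[6.0000 9.0000 15.0000] v=[0.0000 0.0000 0.0000]
Step 1: x=[5.9375 9.1875 14.9375] v=[-0.2500 0.7500 -0.2500]
Step 2: x=[5.8203 9.5313 14.8281] v=[-0.4688 1.3750 -0.4375]
Step 3: x=[5.6628 9.9742 14.7002] v=[-0.6299 1.7715 -0.5117]
Step 4: x=[5.4838 10.4430 14.5894] v=[-0.7160 1.8752 -0.4432]
Step 5: x=[5.3035 10.8610 14.5320] v=[-0.7211 1.6720 -0.2298]
Step 6: x=[5.1407 11.1611 14.5576] v=[-0.6514 1.2004 0.1025]
Step 7: x=[5.0097 11.2972 14.6835] v=[-0.5239 0.5444 0.5034]
Step 8: x=[4.9190 11.2520 14.9102] v=[-0.3630 -0.1809 0.9068]
Max displacement = 1.2972

Answer: 1.2972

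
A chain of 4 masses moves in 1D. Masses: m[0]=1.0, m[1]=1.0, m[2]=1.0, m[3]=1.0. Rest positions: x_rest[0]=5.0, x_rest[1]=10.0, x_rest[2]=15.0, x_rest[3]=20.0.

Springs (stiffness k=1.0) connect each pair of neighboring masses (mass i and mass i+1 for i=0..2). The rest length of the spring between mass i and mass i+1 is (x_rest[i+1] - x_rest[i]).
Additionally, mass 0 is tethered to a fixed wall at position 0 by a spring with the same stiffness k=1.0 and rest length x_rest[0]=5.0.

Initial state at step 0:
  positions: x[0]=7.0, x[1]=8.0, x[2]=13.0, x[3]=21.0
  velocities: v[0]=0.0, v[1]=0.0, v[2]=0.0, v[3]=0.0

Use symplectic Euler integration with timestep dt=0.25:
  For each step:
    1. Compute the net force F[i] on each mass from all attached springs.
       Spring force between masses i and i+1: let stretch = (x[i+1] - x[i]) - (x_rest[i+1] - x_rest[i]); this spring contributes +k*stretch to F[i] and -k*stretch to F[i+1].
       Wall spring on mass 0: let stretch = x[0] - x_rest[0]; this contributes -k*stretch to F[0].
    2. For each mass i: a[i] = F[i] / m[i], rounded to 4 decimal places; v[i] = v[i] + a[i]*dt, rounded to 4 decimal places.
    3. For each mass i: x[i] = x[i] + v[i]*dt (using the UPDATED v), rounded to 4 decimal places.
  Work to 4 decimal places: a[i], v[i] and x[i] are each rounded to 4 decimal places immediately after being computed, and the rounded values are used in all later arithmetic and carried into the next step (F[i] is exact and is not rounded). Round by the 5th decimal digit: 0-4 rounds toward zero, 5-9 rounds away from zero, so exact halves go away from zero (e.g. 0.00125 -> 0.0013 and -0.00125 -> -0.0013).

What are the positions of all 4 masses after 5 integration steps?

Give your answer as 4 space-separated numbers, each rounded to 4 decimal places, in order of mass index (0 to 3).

Step 0: x=[7.0000 8.0000 13.0000 21.0000] v=[0.0000 0.0000 0.0000 0.0000]
Step 1: x=[6.6250 8.2500 13.1875 20.8125] v=[-1.5000 1.0000 0.7500 -0.7500]
Step 2: x=[5.9375 8.7070 13.5430 20.4609] v=[-2.7500 1.8281 1.4219 -1.4063]
Step 3: x=[5.0520 9.2932 14.0286 19.9895] v=[-3.5420 2.3447 1.9424 -1.8858]
Step 4: x=[4.1158 9.9103 14.5908 19.4580] v=[-3.7447 2.4683 2.2488 -2.1260]
Step 5: x=[3.2846 10.4578 15.1647 18.9348] v=[-3.3250 2.1898 2.2955 -2.0928]

Answer: 3.2846 10.4578 15.1647 18.9348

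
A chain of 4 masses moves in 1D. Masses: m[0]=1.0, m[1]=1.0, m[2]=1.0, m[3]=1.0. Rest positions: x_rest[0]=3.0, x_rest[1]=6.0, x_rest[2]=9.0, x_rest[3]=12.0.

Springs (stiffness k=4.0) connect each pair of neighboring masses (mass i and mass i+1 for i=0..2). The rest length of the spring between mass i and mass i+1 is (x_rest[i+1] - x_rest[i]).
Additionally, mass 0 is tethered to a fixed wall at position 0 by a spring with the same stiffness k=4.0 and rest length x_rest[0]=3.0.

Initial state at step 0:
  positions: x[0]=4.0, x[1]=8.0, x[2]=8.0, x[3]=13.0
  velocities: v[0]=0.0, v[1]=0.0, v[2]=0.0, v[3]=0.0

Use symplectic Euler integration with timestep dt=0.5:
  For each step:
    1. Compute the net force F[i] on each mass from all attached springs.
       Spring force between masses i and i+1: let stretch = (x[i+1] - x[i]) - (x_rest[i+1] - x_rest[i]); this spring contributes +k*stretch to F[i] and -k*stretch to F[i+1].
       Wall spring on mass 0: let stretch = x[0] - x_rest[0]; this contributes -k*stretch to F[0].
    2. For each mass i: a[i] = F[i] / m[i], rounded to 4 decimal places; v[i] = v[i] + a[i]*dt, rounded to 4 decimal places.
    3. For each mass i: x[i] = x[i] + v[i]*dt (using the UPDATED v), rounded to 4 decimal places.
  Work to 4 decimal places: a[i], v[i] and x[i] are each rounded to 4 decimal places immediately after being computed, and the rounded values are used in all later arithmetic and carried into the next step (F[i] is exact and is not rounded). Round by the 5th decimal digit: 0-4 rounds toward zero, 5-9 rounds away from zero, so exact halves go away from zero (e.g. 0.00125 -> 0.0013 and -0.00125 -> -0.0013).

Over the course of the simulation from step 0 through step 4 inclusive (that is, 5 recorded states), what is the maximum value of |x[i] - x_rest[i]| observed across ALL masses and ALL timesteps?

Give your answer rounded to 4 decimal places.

Step 0: x=[4.0000 8.0000 8.0000 13.0000] v=[0.0000 0.0000 0.0000 0.0000]
Step 1: x=[4.0000 4.0000 13.0000 11.0000] v=[0.0000 -8.0000 10.0000 -4.0000]
Step 2: x=[0.0000 9.0000 7.0000 14.0000] v=[-8.0000 10.0000 -12.0000 6.0000]
Step 3: x=[5.0000 3.0000 10.0000 13.0000] v=[10.0000 -12.0000 6.0000 -2.0000]
Step 4: x=[3.0000 6.0000 9.0000 12.0000] v=[-4.0000 6.0000 -2.0000 -2.0000]
Max displacement = 4.0000

Answer: 4.0000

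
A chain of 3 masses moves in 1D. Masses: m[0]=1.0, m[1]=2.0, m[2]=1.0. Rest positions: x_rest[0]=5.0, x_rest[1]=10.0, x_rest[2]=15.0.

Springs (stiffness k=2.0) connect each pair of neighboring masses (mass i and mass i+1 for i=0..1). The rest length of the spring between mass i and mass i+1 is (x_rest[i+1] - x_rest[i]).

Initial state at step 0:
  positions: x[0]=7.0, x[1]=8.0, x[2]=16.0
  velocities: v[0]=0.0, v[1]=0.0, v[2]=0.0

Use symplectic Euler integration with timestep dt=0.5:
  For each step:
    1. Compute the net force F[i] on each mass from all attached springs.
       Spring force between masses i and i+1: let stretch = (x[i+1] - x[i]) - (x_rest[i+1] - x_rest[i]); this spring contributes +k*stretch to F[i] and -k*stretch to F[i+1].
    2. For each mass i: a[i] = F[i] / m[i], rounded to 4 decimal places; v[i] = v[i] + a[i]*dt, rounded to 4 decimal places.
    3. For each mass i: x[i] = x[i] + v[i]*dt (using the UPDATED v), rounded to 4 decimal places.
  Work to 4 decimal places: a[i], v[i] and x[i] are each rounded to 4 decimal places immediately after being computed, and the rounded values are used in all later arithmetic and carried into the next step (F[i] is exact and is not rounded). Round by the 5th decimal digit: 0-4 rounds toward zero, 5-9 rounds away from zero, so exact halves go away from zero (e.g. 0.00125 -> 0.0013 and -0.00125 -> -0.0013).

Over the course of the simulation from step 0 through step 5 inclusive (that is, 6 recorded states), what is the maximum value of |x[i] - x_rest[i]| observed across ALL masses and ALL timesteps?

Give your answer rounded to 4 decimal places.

Answer: 2.4375

Derivation:
Step 0: x=[7.0000 8.0000 16.0000] v=[0.0000 0.0000 0.0000]
Step 1: x=[5.0000 9.7500 14.5000] v=[-4.0000 3.5000 -3.0000]
Step 2: x=[2.8750 11.5000 13.1250] v=[-4.2500 3.5000 -2.7500]
Step 3: x=[2.5625 11.5000 13.4375] v=[-0.6250 0.0000 0.6250]
Step 4: x=[4.2188 9.7500 15.2813] v=[3.3125 -3.5000 3.6875]
Step 5: x=[6.1407 8.0000 16.8594] v=[3.8437 -3.5000 3.1562]
Max displacement = 2.4375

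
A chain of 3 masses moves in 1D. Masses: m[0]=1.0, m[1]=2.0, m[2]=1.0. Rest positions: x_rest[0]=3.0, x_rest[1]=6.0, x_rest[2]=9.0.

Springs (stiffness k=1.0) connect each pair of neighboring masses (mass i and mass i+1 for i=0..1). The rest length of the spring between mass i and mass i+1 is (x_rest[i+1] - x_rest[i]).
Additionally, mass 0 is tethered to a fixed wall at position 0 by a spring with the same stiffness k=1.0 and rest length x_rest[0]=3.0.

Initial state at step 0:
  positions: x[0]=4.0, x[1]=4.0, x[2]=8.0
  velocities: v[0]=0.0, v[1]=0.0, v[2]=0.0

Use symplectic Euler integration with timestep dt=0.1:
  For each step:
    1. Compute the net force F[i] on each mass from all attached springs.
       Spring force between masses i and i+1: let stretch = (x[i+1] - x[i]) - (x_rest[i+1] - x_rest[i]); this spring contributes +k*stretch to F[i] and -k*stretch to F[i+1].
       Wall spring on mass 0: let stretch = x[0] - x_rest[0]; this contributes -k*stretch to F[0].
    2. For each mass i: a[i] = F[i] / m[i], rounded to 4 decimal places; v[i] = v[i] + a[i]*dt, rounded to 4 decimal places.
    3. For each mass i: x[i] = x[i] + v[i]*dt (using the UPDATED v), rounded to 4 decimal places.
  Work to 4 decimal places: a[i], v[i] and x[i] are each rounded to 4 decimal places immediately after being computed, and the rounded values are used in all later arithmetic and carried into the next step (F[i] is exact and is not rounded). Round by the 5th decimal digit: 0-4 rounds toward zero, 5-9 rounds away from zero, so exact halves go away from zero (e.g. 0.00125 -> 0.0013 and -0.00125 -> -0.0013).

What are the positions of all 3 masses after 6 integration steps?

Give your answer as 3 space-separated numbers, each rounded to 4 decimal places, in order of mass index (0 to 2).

Answer: 3.2281 4.3895 7.8104

Derivation:
Step 0: x=[4.0000 4.0000 8.0000] v=[0.0000 0.0000 0.0000]
Step 1: x=[3.9600 4.0200 7.9900] v=[-0.4000 0.2000 -0.1000]
Step 2: x=[3.8810 4.0596 7.9703] v=[-0.7900 0.3955 -0.1970]
Step 3: x=[3.7650 4.1178 7.9415] v=[-1.1602 0.5821 -0.2881]
Step 4: x=[3.6149 4.1934 7.9045] v=[-1.5014 0.7557 -0.3705]
Step 5: x=[3.4344 4.2846 7.8603] v=[-1.8050 0.9123 -0.4416]
Step 6: x=[3.2281 4.3895 7.8104] v=[-2.0634 1.0486 -0.4992]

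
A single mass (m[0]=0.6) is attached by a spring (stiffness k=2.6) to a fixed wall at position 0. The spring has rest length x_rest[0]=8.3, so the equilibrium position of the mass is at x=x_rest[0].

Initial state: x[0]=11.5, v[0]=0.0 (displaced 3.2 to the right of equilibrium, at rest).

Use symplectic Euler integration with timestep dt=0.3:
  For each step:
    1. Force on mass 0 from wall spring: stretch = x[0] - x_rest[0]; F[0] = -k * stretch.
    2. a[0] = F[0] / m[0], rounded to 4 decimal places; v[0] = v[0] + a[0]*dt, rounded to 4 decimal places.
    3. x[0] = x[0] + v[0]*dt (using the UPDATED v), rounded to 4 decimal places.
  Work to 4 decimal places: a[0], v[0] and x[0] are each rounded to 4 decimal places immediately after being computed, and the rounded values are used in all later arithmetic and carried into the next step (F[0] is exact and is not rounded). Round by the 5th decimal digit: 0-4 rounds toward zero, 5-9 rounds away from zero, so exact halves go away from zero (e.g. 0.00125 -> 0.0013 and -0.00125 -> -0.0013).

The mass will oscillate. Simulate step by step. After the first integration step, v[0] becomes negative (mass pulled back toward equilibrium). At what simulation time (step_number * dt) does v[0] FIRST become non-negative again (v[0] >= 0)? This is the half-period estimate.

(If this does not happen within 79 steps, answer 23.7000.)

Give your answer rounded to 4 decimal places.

Step 0: x=[11.5000] v=[0.0000]
Step 1: x=[10.2520] v=[-4.1600]
Step 2: x=[8.2427] v=[-6.6976]
Step 3: x=[6.2558] v=[-6.6231]
Step 4: x=[5.0661] v=[-3.9656]
Step 5: x=[5.1377] v=[0.2385]
First v>=0 after going negative at step 5, time=1.5000

Answer: 1.5000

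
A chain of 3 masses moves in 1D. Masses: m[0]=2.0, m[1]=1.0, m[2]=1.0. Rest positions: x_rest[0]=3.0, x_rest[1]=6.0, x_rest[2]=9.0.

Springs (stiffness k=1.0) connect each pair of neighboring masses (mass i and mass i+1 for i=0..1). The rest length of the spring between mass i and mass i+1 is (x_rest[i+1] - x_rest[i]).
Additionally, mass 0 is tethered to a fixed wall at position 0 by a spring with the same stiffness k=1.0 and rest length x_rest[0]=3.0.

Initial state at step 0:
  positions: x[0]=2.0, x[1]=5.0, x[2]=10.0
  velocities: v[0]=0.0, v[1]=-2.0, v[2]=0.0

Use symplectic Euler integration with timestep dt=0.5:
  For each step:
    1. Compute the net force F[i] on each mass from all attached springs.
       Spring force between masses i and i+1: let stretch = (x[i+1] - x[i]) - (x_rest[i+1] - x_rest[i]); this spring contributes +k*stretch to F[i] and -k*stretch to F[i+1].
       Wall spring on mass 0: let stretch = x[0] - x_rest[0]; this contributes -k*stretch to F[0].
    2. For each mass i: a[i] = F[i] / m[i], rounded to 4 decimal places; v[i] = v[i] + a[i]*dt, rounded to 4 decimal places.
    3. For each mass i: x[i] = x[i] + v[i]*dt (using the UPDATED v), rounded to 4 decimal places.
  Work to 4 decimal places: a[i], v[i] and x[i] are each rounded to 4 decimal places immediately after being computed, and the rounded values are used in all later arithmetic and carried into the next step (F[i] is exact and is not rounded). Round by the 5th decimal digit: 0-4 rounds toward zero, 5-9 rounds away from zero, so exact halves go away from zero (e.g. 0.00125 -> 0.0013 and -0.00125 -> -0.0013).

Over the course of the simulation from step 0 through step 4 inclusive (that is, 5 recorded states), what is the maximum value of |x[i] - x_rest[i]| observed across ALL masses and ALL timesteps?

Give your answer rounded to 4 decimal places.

Step 0: x=[2.0000 5.0000 10.0000] v=[0.0000 -2.0000 0.0000]
Step 1: x=[2.1250 4.5000 9.5000] v=[0.2500 -1.0000 -1.0000]
Step 2: x=[2.2813 4.6563 8.5000] v=[0.3125 0.3125 -2.0000]
Step 3: x=[2.4493 5.1798 7.2891] v=[0.3360 1.0469 -2.4219]
Step 4: x=[2.6525 5.5480 6.3008] v=[0.4063 0.7363 -1.9766]
Max displacement = 2.6992

Answer: 2.6992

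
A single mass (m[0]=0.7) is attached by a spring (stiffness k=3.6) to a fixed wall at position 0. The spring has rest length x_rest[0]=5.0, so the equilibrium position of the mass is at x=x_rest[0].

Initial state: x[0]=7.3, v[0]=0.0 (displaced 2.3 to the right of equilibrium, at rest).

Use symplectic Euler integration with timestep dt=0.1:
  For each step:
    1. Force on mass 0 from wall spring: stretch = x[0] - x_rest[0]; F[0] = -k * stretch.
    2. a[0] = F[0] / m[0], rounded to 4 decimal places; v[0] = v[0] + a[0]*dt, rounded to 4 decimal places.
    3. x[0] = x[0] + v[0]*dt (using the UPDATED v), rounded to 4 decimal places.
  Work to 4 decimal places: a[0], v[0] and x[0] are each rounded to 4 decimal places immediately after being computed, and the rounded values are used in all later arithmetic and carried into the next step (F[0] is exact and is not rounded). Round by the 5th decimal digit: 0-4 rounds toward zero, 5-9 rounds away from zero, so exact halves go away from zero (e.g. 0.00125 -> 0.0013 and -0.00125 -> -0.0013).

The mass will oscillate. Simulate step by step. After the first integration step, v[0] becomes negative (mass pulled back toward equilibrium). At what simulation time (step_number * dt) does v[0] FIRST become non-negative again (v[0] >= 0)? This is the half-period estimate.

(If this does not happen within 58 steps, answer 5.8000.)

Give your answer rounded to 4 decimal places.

Step 0: x=[7.3000] v=[0.0000]
Step 1: x=[7.1817] v=[-1.1829]
Step 2: x=[6.9512] v=[-2.3049]
Step 3: x=[6.6204] v=[-3.3084]
Step 4: x=[6.2062] v=[-4.1418]
Step 5: x=[5.7300] v=[-4.7621]
Step 6: x=[5.2163] v=[-5.1375]
Step 7: x=[4.6914] v=[-5.2487]
Step 8: x=[4.1824] v=[-5.0900]
Step 9: x=[3.7155] v=[-4.6695]
Step 10: x=[3.3146] v=[-4.0089]
Step 11: x=[3.0004] v=[-3.1421]
Step 12: x=[2.7890] v=[-2.1137]
Step 13: x=[2.6913] v=[-0.9766]
Step 14: x=[2.7124] v=[0.2107]
First v>=0 after going negative at step 14, time=1.4000

Answer: 1.4000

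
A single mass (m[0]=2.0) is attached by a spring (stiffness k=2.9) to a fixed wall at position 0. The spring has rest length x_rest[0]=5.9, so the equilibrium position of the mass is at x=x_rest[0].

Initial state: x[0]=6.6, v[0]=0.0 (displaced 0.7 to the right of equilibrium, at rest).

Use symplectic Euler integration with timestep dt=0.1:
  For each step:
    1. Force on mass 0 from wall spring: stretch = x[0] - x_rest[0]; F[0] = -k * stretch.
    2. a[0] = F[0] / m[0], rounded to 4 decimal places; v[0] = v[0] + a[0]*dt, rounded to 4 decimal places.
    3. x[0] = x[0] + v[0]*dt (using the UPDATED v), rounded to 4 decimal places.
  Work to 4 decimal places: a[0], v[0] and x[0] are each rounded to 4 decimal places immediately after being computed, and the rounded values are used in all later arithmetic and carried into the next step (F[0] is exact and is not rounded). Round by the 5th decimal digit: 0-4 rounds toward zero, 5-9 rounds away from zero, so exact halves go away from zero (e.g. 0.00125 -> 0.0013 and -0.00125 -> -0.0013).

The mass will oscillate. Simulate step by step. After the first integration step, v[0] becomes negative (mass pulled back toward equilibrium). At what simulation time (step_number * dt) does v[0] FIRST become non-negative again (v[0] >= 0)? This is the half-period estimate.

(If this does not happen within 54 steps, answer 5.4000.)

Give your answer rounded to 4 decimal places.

Step 0: x=[6.6000] v=[0.0000]
Step 1: x=[6.5899] v=[-0.1015]
Step 2: x=[6.5698] v=[-0.2015]
Step 3: x=[6.5399] v=[-0.2986]
Step 4: x=[6.5008] v=[-0.3914]
Step 5: x=[6.4530] v=[-0.4785]
Step 6: x=[6.3971] v=[-0.5587]
Step 7: x=[6.3340] v=[-0.6308]
Step 8: x=[6.2646] v=[-0.6937]
Step 9: x=[6.1899] v=[-0.7466]
Step 10: x=[6.1110] v=[-0.7886]
Step 11: x=[6.0291] v=[-0.8192]
Step 12: x=[5.9453] v=[-0.8379]
Step 13: x=[5.8609] v=[-0.8445]
Step 14: x=[5.7770] v=[-0.8388]
Step 15: x=[5.6949] v=[-0.8210]
Step 16: x=[5.6158] v=[-0.7913]
Step 17: x=[5.5408] v=[-0.7501]
Step 18: x=[5.4710] v=[-0.6980]
Step 19: x=[5.4074] v=[-0.6358]
Step 20: x=[5.3510] v=[-0.5644]
Step 21: x=[5.3025] v=[-0.4848]
Step 22: x=[5.2627] v=[-0.3982]
Step 23: x=[5.2321] v=[-0.3058]
Step 24: x=[5.2112] v=[-0.2090]
Step 25: x=[5.2003] v=[-0.1091]
Step 26: x=[5.1995] v=[-0.0076]
Step 27: x=[5.2089] v=[0.0940]
First v>=0 after going negative at step 27, time=2.7000

Answer: 2.7000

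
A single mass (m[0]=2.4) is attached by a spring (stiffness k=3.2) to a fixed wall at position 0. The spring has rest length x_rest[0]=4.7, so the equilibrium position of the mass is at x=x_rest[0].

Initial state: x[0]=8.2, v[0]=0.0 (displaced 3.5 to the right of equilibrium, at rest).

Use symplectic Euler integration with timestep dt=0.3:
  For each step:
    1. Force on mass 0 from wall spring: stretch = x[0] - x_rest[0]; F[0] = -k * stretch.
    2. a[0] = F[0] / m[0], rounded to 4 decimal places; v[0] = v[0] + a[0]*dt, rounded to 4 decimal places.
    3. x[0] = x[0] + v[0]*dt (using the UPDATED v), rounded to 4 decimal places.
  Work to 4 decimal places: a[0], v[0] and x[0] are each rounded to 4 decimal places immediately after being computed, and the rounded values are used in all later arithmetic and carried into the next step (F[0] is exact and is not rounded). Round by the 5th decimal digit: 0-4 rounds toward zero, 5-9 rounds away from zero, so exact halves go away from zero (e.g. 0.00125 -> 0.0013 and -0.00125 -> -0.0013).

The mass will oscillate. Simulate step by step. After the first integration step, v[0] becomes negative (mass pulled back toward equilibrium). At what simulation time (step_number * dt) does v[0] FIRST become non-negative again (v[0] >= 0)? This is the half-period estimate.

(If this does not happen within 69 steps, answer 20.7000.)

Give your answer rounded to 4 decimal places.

Step 0: x=[8.2000] v=[0.0000]
Step 1: x=[7.7800] v=[-1.4000]
Step 2: x=[6.9904] v=[-2.6320]
Step 3: x=[5.9259] v=[-3.5482]
Step 4: x=[4.7143] v=[-4.0386]
Step 5: x=[3.5010] v=[-4.0443]
Step 6: x=[2.4316] v=[-3.5647]
Step 7: x=[1.6344] v=[-2.6574]
Step 8: x=[1.2050] v=[-1.4312]
Step 9: x=[1.1950] v=[-0.0332]
Step 10: x=[1.6056] v=[1.3688]
First v>=0 after going negative at step 10, time=3.0000

Answer: 3.0000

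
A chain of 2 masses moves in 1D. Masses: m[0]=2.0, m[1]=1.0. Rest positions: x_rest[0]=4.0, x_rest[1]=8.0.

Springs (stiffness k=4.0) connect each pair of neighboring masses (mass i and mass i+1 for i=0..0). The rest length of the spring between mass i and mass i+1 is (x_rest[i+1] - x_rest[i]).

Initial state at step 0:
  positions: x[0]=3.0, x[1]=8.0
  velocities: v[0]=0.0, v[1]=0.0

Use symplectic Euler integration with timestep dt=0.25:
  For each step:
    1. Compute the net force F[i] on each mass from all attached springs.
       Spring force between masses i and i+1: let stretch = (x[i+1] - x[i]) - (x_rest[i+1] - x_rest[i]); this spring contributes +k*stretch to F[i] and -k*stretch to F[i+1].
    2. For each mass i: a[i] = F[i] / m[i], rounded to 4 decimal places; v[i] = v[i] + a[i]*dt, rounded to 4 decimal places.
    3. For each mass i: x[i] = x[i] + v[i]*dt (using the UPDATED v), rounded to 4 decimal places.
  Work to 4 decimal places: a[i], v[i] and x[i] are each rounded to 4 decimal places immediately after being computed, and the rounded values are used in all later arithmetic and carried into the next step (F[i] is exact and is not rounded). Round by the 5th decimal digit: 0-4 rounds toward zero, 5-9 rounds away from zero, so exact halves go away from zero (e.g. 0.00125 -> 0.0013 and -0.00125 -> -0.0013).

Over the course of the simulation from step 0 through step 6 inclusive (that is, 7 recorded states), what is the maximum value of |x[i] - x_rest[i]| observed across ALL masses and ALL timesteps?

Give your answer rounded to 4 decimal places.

Step 0: x=[3.0000 8.0000] v=[0.0000 0.0000]
Step 1: x=[3.1250 7.7500] v=[0.5000 -1.0000]
Step 2: x=[3.3281 7.3438] v=[0.8125 -1.6250]
Step 3: x=[3.5332 6.9336] v=[0.8204 -1.6407]
Step 4: x=[3.6634 6.6733] v=[0.5206 -1.0411]
Step 5: x=[3.6698 6.6606] v=[0.0256 -0.0510]
Step 6: x=[3.5501 6.9002] v=[-0.4790 0.9582]
Max displacement = 1.3394

Answer: 1.3394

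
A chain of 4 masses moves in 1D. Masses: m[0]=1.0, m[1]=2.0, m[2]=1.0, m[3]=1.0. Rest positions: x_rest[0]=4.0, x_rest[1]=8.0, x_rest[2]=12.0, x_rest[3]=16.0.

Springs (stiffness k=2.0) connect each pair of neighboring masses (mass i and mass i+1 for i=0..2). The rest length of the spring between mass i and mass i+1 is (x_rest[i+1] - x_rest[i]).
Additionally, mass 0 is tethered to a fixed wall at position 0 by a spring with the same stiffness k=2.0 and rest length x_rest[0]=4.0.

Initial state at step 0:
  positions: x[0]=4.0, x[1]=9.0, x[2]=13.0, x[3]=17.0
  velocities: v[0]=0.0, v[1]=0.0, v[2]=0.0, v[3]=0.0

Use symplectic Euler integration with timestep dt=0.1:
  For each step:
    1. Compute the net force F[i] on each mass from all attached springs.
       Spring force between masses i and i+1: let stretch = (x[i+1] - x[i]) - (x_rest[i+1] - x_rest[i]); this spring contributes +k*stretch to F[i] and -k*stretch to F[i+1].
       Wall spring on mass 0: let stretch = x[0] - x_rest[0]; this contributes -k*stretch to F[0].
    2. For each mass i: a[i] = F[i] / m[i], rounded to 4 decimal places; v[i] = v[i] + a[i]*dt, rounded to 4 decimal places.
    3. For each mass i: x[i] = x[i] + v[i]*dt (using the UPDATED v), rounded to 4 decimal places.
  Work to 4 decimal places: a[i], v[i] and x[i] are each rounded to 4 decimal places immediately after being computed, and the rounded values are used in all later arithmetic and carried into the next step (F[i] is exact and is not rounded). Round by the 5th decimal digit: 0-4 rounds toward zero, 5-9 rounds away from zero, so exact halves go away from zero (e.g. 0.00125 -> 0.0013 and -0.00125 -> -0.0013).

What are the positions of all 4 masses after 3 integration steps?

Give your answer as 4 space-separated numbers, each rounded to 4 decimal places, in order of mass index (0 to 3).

Answer: 4.1151 8.9420 12.9990 17.0000

Derivation:
Step 0: x=[4.0000 9.0000 13.0000 17.0000] v=[0.0000 0.0000 0.0000 0.0000]
Step 1: x=[4.0200 8.9900 13.0000 17.0000] v=[0.2000 -0.1000 0.0000 0.0000]
Step 2: x=[4.0590 8.9704 12.9998 17.0000] v=[0.3900 -0.1960 -0.0020 0.0000]
Step 3: x=[4.1151 8.9420 12.9990 17.0000] v=[0.5605 -0.2842 -0.0078 0.0000]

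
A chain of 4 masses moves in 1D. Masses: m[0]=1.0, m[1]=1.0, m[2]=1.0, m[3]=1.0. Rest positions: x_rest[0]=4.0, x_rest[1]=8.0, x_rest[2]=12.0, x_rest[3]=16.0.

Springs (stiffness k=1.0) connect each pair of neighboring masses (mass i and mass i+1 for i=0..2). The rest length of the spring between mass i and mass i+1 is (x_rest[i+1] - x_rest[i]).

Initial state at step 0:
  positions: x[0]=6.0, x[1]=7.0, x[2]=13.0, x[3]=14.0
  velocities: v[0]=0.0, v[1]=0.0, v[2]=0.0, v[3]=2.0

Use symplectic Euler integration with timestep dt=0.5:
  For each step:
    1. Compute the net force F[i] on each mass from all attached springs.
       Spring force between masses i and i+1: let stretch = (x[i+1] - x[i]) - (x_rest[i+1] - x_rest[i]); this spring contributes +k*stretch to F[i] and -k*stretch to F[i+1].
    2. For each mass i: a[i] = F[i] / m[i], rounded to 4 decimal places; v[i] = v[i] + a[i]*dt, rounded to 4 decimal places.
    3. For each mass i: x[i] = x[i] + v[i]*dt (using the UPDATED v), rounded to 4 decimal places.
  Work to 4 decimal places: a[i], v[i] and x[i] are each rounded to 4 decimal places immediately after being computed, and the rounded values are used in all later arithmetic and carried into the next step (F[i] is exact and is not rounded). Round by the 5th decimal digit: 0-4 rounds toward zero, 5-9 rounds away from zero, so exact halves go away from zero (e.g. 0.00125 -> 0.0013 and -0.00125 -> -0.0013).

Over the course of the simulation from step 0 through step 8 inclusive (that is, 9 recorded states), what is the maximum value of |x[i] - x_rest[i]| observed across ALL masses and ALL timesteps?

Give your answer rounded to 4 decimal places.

Step 0: x=[6.0000 7.0000 13.0000 14.0000] v=[0.0000 0.0000 0.0000 2.0000]
Step 1: x=[5.2500 8.2500 11.7500 15.7500] v=[-1.5000 2.5000 -2.5000 3.5000]
Step 2: x=[4.2500 9.6250 10.6250 17.5000] v=[-2.0000 2.7500 -2.2500 3.5000]
Step 3: x=[3.5938 9.9063 10.9688 18.5313] v=[-1.3125 0.5625 0.6875 2.0625]
Step 4: x=[3.5157 8.8751 12.9376 18.6720] v=[-0.1563 -2.0625 3.9375 0.2813]
Step 5: x=[3.7774 7.5196 15.3244 18.3791] v=[0.5234 -2.7110 4.7735 -0.5859]
Step 6: x=[3.9747 7.1798 16.5237 18.3225] v=[0.3945 -0.6797 2.3985 -0.1133]
Step 7: x=[3.9732 8.3747 15.8367 18.8162] v=[-0.0030 2.3897 -1.3741 0.9873]
Step 8: x=[4.0721 10.3347 14.0290 19.5650] v=[0.1978 3.9200 -3.6154 1.4976]
Max displacement = 4.5237

Answer: 4.5237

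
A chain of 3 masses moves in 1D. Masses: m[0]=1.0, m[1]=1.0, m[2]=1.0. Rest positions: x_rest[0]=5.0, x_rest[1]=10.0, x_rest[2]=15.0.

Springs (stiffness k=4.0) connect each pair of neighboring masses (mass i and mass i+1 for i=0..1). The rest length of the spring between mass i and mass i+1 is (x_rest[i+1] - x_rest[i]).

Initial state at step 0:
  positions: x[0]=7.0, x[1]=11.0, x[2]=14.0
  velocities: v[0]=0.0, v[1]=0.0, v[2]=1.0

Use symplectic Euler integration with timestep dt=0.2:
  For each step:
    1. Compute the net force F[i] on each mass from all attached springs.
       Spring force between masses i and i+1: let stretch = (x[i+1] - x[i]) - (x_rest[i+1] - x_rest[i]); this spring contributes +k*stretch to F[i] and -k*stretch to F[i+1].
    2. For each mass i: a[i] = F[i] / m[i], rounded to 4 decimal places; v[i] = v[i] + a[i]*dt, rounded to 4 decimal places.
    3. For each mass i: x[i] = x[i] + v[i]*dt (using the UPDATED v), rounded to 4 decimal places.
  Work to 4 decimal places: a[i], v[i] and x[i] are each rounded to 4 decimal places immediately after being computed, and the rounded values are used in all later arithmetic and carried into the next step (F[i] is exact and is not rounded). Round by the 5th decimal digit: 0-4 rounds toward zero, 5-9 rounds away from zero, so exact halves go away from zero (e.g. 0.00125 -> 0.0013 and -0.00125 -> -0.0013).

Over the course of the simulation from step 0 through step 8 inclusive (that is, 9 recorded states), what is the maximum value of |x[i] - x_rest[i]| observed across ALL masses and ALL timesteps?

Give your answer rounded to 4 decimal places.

Answer: 2.5847

Derivation:
Step 0: x=[7.0000 11.0000 14.0000] v=[0.0000 0.0000 1.0000]
Step 1: x=[6.8400 10.8400 14.5200] v=[-0.8000 -0.8000 2.6000]
Step 2: x=[6.5200 10.6288 15.2512] v=[-1.6000 -1.0560 3.6560]
Step 3: x=[6.0574 10.4998 16.0428] v=[-2.3130 -0.6451 3.9581]
Step 4: x=[5.5056 10.5469 16.7475] v=[-2.7591 0.2354 3.5237]
Step 5: x=[4.9604 10.7795 17.2601] v=[-2.7261 1.1628 2.5632]
Step 6: x=[4.5462 11.1179 17.5358] v=[-2.0708 1.6920 1.3787]
Step 7: x=[4.3835 11.4317 17.5847] v=[-0.8134 1.5690 0.2444]
Step 8: x=[4.5485 11.6023 17.4491] v=[0.8252 0.8528 -0.6780]
Max displacement = 2.5847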